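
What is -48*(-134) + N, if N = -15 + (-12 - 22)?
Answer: 6383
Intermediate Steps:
N = -49 (N = -15 - 34 = -49)
-48*(-134) + N = -48*(-134) - 49 = 6432 - 49 = 6383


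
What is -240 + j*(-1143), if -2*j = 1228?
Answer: 701562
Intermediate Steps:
j = -614 (j = -½*1228 = -614)
-240 + j*(-1143) = -240 - 614*(-1143) = -240 + 701802 = 701562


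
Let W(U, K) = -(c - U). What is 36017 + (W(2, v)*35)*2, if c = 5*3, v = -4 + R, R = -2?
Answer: 35107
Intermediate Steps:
v = -6 (v = -4 - 2 = -6)
c = 15
W(U, K) = -15 + U (W(U, K) = -(15 - U) = -15 + U)
36017 + (W(2, v)*35)*2 = 36017 + ((-15 + 2)*35)*2 = 36017 - 13*35*2 = 36017 - 455*2 = 36017 - 910 = 35107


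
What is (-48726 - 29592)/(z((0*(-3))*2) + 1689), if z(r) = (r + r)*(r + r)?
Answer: -26106/563 ≈ -46.369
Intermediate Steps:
z(r) = 4*r² (z(r) = (2*r)*(2*r) = 4*r²)
(-48726 - 29592)/(z((0*(-3))*2) + 1689) = (-48726 - 29592)/(4*((0*(-3))*2)² + 1689) = -78318/(4*(0*2)² + 1689) = -78318/(4*0² + 1689) = -78318/(4*0 + 1689) = -78318/(0 + 1689) = -78318/1689 = -78318*1/1689 = -26106/563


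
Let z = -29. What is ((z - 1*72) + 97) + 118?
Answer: 114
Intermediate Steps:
((z - 1*72) + 97) + 118 = ((-29 - 1*72) + 97) + 118 = ((-29 - 72) + 97) + 118 = (-101 + 97) + 118 = -4 + 118 = 114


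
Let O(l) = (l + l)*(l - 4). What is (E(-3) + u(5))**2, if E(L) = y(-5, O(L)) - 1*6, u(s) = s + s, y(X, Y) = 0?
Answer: 16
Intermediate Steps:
O(l) = 2*l*(-4 + l) (O(l) = (2*l)*(-4 + l) = 2*l*(-4 + l))
u(s) = 2*s
E(L) = -6 (E(L) = 0 - 1*6 = 0 - 6 = -6)
(E(-3) + u(5))**2 = (-6 + 2*5)**2 = (-6 + 10)**2 = 4**2 = 16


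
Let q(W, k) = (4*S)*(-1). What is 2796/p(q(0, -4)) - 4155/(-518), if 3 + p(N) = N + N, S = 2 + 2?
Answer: -186129/2590 ≈ -71.865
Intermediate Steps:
S = 4
q(W, k) = -16 (q(W, k) = (4*4)*(-1) = 16*(-1) = -16)
p(N) = -3 + 2*N (p(N) = -3 + (N + N) = -3 + 2*N)
2796/p(q(0, -4)) - 4155/(-518) = 2796/(-3 + 2*(-16)) - 4155/(-518) = 2796/(-3 - 32) - 4155*(-1/518) = 2796/(-35) + 4155/518 = 2796*(-1/35) + 4155/518 = -2796/35 + 4155/518 = -186129/2590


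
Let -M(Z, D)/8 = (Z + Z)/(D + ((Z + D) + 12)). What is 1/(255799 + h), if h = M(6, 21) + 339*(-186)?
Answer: 5/963717 ≈ 5.1882e-6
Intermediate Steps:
M(Z, D) = -16*Z/(12 + Z + 2*D) (M(Z, D) = -8*(Z + Z)/(D + ((Z + D) + 12)) = -8*2*Z/(D + ((D + Z) + 12)) = -8*2*Z/(D + (12 + D + Z)) = -8*2*Z/(12 + Z + 2*D) = -16*Z/(12 + Z + 2*D))
h = -315278/5 (h = -16*6/(12 + 6 + 2*21) + 339*(-186) = -16*6/(12 + 6 + 42) - 63054 = -16*6/60 - 63054 = -16*6*1/60 - 63054 = -8/5 - 63054 = -315278/5 ≈ -63056.)
1/(255799 + h) = 1/(255799 - 315278/5) = 1/(963717/5) = 5/963717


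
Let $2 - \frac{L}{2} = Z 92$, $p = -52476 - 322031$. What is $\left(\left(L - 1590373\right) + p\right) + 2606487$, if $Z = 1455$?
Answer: $373891$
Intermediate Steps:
$p = -374507$ ($p = -52476 - 322031 = -374507$)
$L = -267716$ ($L = 4 - 2 \cdot 1455 \cdot 92 = 4 - 267720 = -267716$)
$\left(\left(L - 1590373\right) + p\right) + 2606487 = \left(\left(-267716 - 1590373\right) - 374507\right) + 2606487 = \left(-1858089 - 374507\right) + 2606487 = -2232596 + 2606487 = 373891$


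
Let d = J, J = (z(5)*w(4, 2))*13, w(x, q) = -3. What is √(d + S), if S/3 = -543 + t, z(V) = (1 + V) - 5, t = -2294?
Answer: 15*I*√38 ≈ 92.466*I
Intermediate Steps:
z(V) = -4 + V
S = -8511 (S = 3*(-543 - 2294) = 3*(-2837) = -8511)
J = -39 (J = ((-4 + 5)*(-3))*13 = (1*(-3))*13 = -3*13 = -39)
d = -39
√(d + S) = √(-39 - 8511) = √(-8550) = 15*I*√38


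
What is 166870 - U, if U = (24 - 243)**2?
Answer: 118909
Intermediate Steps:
U = 47961 (U = (-219)**2 = 47961)
166870 - U = 166870 - 1*47961 = 166870 - 47961 = 118909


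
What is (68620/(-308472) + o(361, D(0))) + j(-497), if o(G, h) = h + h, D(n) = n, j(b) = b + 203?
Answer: -22689847/77118 ≈ -294.22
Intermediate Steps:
j(b) = 203 + b
o(G, h) = 2*h
(68620/(-308472) + o(361, D(0))) + j(-497) = (68620/(-308472) + 2*0) + (203 - 497) = (68620*(-1/308472) + 0) - 294 = (-17155/77118 + 0) - 294 = -17155/77118 - 294 = -22689847/77118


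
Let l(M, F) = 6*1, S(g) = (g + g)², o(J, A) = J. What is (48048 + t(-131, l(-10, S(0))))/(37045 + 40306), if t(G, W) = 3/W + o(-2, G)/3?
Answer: 288287/464106 ≈ 0.62117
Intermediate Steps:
S(g) = 4*g² (S(g) = (2*g)² = 4*g²)
l(M, F) = 6
t(G, W) = -⅔ + 3/W (t(G, W) = 3/W - 2/3 = 3/W - 2*⅓ = 3/W - ⅔ = -⅔ + 3/W)
(48048 + t(-131, l(-10, S(0))))/(37045 + 40306) = (48048 + (-⅔ + 3/6))/(37045 + 40306) = (48048 + (-⅔ + 3*(⅙)))/77351 = (48048 + (-⅔ + ½))*(1/77351) = (48048 - ⅙)*(1/77351) = (288287/6)*(1/77351) = 288287/464106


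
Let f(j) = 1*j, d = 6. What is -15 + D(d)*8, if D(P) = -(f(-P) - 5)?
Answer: 73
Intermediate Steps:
f(j) = j
D(P) = 5 + P (D(P) = -(-P - 5) = -(-5 - P) = 5 + P)
-15 + D(d)*8 = -15 + (5 + 6)*8 = -15 + 11*8 = -15 + 88 = 73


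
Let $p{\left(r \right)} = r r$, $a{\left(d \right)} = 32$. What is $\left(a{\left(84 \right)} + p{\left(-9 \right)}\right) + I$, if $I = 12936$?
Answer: $13049$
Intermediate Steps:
$p{\left(r \right)} = r^{2}$
$\left(a{\left(84 \right)} + p{\left(-9 \right)}\right) + I = \left(32 + \left(-9\right)^{2}\right) + 12936 = \left(32 + 81\right) + 12936 = 113 + 12936 = 13049$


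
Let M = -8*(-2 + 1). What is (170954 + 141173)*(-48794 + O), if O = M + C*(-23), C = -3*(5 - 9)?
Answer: -15313574874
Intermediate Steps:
C = 12 (C = -3*(-4) = 12)
M = 8 (M = -8*(-1) = 8)
O = -268 (O = 8 + 12*(-23) = 8 - 276 = -268)
(170954 + 141173)*(-48794 + O) = (170954 + 141173)*(-48794 - 268) = 312127*(-49062) = -15313574874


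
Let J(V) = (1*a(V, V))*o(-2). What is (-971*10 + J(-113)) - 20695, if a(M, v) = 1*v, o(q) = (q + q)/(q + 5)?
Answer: -90763/3 ≈ -30254.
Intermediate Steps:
o(q) = 2*q/(5 + q) (o(q) = (2*q)/(5 + q) = 2*q/(5 + q))
a(M, v) = v
J(V) = -4*V/3 (J(V) = (1*V)*(2*(-2)/(5 - 2)) = V*(2*(-2)/3) = V*(2*(-2)*(⅓)) = V*(-4/3) = -4*V/3)
(-971*10 + J(-113)) - 20695 = (-971*10 - 4/3*(-113)) - 20695 = (-9710 + 452/3) - 20695 = -28678/3 - 20695 = -90763/3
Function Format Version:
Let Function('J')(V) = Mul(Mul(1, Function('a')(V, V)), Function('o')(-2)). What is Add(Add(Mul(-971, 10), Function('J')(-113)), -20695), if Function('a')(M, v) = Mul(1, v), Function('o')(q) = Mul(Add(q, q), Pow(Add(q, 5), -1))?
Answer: Rational(-90763, 3) ≈ -30254.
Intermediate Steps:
Function('o')(q) = Mul(2, q, Pow(Add(5, q), -1)) (Function('o')(q) = Mul(Mul(2, q), Pow(Add(5, q), -1)) = Mul(2, q, Pow(Add(5, q), -1)))
Function('a')(M, v) = v
Function('J')(V) = Mul(Rational(-4, 3), V) (Function('J')(V) = Mul(Mul(1, V), Mul(2, -2, Pow(Add(5, -2), -1))) = Mul(V, Mul(2, -2, Pow(3, -1))) = Mul(V, Mul(2, -2, Rational(1, 3))) = Mul(V, Rational(-4, 3)) = Mul(Rational(-4, 3), V))
Add(Add(Mul(-971, 10), Function('J')(-113)), -20695) = Add(Add(Mul(-971, 10), Mul(Rational(-4, 3), -113)), -20695) = Add(Add(-9710, Rational(452, 3)), -20695) = Add(Rational(-28678, 3), -20695) = Rational(-90763, 3)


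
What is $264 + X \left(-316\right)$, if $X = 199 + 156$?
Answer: $-111916$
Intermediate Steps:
$X = 355$
$264 + X \left(-316\right) = 264 + 355 \left(-316\right) = 264 - 112180 = -111916$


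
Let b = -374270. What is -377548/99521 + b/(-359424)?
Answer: -3786618757/1375778304 ≈ -2.7523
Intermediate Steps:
-377548/99521 + b/(-359424) = -377548/99521 - 374270/(-359424) = -377548*1/99521 - 374270*(-1/359424) = -377548/99521 + 14395/13824 = -3786618757/1375778304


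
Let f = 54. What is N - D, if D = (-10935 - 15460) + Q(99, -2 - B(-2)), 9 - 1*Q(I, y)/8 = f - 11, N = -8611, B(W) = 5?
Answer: 18056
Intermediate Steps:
Q(I, y) = -272 (Q(I, y) = 72 - 8*(54 - 11) = 72 - 8*43 = 72 - 344 = -272)
D = -26667 (D = (-10935 - 15460) - 272 = -26395 - 272 = -26667)
N - D = -8611 - 1*(-26667) = -8611 + 26667 = 18056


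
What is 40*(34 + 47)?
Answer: 3240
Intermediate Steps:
40*(34 + 47) = 40*81 = 3240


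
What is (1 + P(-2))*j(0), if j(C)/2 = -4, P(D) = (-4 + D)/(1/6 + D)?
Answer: -376/11 ≈ -34.182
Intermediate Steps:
P(D) = (-4 + D)/(⅙ + D)
j(C) = -8 (j(C) = 2*(-4) = -8)
(1 + P(-2))*j(0) = (1 + 6*(-4 - 2)/(1 + 6*(-2)))*(-8) = (1 + 6*(-6)/(1 - 12))*(-8) = (1 + 6*(-6)/(-11))*(-8) = (1 + 6*(-1/11)*(-6))*(-8) = (1 + 36/11)*(-8) = (47/11)*(-8) = -376/11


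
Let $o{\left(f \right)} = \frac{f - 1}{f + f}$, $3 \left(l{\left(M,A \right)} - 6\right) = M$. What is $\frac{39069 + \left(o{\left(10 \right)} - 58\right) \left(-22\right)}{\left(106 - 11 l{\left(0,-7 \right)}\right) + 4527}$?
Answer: $\frac{403351}{45670} \approx 8.8319$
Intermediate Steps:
$l{\left(M,A \right)} = 6 + \frac{M}{3}$
$o{\left(f \right)} = \frac{-1 + f}{2 f}$
$\frac{39069 + \left(o{\left(10 \right)} - 58\right) \left(-22\right)}{\left(106 - 11 l{\left(0,-7 \right)}\right) + 4527} = \frac{39069 + \left(\frac{-1 + 10}{2 \cdot 10} - 58\right) \left(-22\right)}{\left(106 - 11 \left(6 + \frac{1}{3} \cdot 0\right)\right) + 4527} = \frac{39069 + \left(\frac{1}{2} \cdot \frac{1}{10} \cdot 9 - 58\right) \left(-22\right)}{\left(106 - 11 \left(6 + 0\right)\right) + 4527} = \frac{39069 + \left(\frac{9}{20} - 58\right) \left(-22\right)}{\left(106 - 66\right) + 4527} = \frac{39069 - - \frac{12661}{10}}{\left(106 - 66\right) + 4527} = \frac{39069 + \frac{12661}{10}}{40 + 4527} = \frac{403351}{10 \cdot 4567} = \frac{403351}{10} \cdot \frac{1}{4567} = \frac{403351}{45670}$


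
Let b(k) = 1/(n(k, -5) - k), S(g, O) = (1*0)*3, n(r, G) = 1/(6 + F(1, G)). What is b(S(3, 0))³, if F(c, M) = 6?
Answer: 1728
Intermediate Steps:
n(r, G) = 1/12 (n(r, G) = 1/(6 + 6) = 1/12)
S(g, O) = 0 (S(g, O) = 0*3 = 0)
b(k) = 1/(1/12 - k)
b(S(3, 0))³ = (-12/(-1 + 12*0))³ = (-12/(-1 + 0))³ = (-12/(-1))³ = (-12*(-1))³ = 12³ = 1728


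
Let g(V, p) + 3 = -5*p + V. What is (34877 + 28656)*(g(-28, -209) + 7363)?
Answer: 532215941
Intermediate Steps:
g(V, p) = -3 + V - 5*p (g(V, p) = -3 + (-5*p + V) = -3 + (V - 5*p) = -3 + V - 5*p)
(34877 + 28656)*(g(-28, -209) + 7363) = (34877 + 28656)*((-3 - 28 - 5*(-209)) + 7363) = 63533*((-3 - 28 + 1045) + 7363) = 63533*(1014 + 7363) = 63533*8377 = 532215941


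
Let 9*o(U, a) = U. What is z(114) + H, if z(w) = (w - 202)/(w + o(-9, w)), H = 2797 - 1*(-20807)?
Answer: 2667164/113 ≈ 23603.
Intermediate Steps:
o(U, a) = U/9
H = 23604 (H = 2797 + 20807 = 23604)
z(w) = (-202 + w)/(-1 + w) (z(w) = (w - 202)/(w + (⅑)*(-9)) = (-202 + w)/(w - 1) = (-202 + w)/(-1 + w))
z(114) + H = (-202 + 114)/(-1 + 114) + 23604 = -88/113 + 23604 = 2667164/113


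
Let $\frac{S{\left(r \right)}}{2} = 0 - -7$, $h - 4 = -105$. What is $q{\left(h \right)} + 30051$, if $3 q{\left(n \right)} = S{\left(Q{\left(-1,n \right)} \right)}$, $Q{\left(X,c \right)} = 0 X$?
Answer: $\frac{90167}{3} \approx 30056.0$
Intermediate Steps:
$Q{\left(X,c \right)} = 0$
$h = -101$ ($h = 4 - 105 = -101$)
$S{\left(r \right)} = 14$ ($S{\left(r \right)} = 2 \left(0 - -7\right) = 2 \left(0 + 7\right) = 2 \cdot 7 = 14$)
$q{\left(n \right)} = \frac{14}{3}$ ($q{\left(n \right)} = \frac{1}{3} \cdot 14 = \frac{14}{3}$)
$q{\left(h \right)} + 30051 = \frac{14}{3} + 30051 = \frac{90167}{3}$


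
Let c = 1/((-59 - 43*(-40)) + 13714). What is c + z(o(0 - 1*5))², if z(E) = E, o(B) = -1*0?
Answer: 1/15375 ≈ 6.5041e-5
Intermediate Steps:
o(B) = 0
c = 1/15375 (c = 1/((-59 + 1720) + 13714) = 1/(1661 + 13714) = 1/15375 ≈ 6.5041e-5)
c + z(o(0 - 1*5))² = 1/15375 + 0² = 1/15375 + 0 = 1/15375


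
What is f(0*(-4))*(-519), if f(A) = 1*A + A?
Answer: 0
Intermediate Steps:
f(A) = 2*A (f(A) = A + A = 2*A)
f(0*(-4))*(-519) = (2*(0*(-4)))*(-519) = (2*0)*(-519) = 0*(-519) = 0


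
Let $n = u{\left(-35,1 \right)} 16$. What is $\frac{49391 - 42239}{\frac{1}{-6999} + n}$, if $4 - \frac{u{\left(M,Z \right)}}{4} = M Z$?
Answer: $\frac{50056848}{17469503} \approx 2.8654$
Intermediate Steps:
$u{\left(M,Z \right)} = 16 - 4 M Z$
$n = 2496$ ($n = \left(16 - \left(-140\right) 1\right) 16 = \left(16 + 140\right) 16 = 156 \cdot 16 = 2496$)
$\frac{49391 - 42239}{\frac{1}{-6999} + n} = \frac{49391 - 42239}{\frac{1}{-6999} + 2496} = \frac{7152}{- \frac{1}{6999} + 2496} = \frac{7152}{\frac{17469503}{6999}} = 7152 \cdot \frac{6999}{17469503} = \frac{50056848}{17469503}$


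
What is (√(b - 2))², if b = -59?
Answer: -61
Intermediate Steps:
(√(b - 2))² = (√(-59 - 2))² = (√(-61))² = (I*√61)² = -61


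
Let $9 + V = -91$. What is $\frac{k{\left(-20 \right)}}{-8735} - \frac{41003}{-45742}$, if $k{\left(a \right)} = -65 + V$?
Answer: $\frac{73141727}{79911274} \approx 0.91529$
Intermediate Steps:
$V = -100$ ($V = -9 - 91 = -100$)
$k{\left(a \right)} = -165$ ($k{\left(a \right)} = -65 - 100 = -165$)
$\frac{k{\left(-20 \right)}}{-8735} - \frac{41003}{-45742} = - \frac{165}{-8735} - \frac{41003}{-45742} = \left(-165\right) \left(- \frac{1}{8735}\right) - - \frac{41003}{45742} = \frac{33}{1747} + \frac{41003}{45742} = \frac{73141727}{79911274}$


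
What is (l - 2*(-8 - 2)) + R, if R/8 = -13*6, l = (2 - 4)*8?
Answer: -620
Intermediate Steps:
l = -16 (l = -2*8 = -16)
R = -624 (R = 8*(-13*6) = 8*(-78) = -624)
(l - 2*(-8 - 2)) + R = (-16 - 2*(-8 - 2)) - 624 = (-16 - 2*(-10)) - 624 = (-16 + 20) - 624 = 4 - 624 = -620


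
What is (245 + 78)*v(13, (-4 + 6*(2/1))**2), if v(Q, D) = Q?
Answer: 4199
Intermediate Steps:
(245 + 78)*v(13, (-4 + 6*(2/1))**2) = (245 + 78)*13 = 323*13 = 4199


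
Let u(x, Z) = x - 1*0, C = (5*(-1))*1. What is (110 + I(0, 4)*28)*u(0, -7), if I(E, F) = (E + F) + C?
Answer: 0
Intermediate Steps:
C = -5 (C = -5*1 = -5)
I(E, F) = -5 + E + F (I(E, F) = (E + F) - 5 = -5 + E + F)
u(x, Z) = x (u(x, Z) = x + 0 = x)
(110 + I(0, 4)*28)*u(0, -7) = (110 + (-5 + 0 + 4)*28)*0 = (110 - 1*28)*0 = (110 - 28)*0 = 82*0 = 0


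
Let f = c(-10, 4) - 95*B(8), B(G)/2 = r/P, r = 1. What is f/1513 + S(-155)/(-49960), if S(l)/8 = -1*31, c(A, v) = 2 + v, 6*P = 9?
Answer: -2119981/28346055 ≈ -0.074789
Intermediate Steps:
P = 3/2 (P = (1/6)*9 = 3/2 ≈ 1.5000)
B(G) = 4/3 (B(G) = 2*(1/(3/2)) = 2*(1*(2/3)) = 2*(2/3) = 4/3)
f = -362/3 (f = (2 + 4) - 95*4/3 = 6 - 380/3 = -362/3 ≈ -120.67)
S(l) = -248 (S(l) = 8*(-1*31) = 8*(-31) = -248)
f/1513 + S(-155)/(-49960) = -362/3/1513 - 248/(-49960) = -362/3*1/1513 - 248*(-1/49960) = -362/4539 + 31/6245 = -2119981/28346055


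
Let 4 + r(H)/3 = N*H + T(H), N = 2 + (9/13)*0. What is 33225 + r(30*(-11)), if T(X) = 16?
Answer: 31281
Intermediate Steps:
N = 2 (N = 2 + (9*(1/13))*0 = 2 + (9/13)*0 = 2 + 0 = 2)
r(H) = 36 + 6*H (r(H) = -12 + 3*(2*H + 16) = -12 + 3*(16 + 2*H) = -12 + (48 + 6*H) = 36 + 6*H)
33225 + r(30*(-11)) = 33225 + (36 + 6*(30*(-11))) = 33225 + (36 + 6*(-330)) = 33225 + (36 - 1980) = 33225 - 1944 = 31281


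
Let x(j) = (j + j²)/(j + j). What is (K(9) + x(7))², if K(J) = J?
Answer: 169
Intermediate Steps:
x(j) = (j + j²)/(2*j) (x(j) = (j + j²)/((2*j)) = (j + j²)*(1/(2*j)) = (j + j²)/(2*j))
(K(9) + x(7))² = (9 + (½ + (½)*7))² = (9 + (½ + 7/2))² = (9 + 4)² = 13² = 169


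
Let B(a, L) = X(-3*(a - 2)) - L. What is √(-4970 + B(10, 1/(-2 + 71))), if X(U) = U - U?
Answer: I*√23662239/69 ≈ 70.498*I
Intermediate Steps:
X(U) = 0
B(a, L) = -L (B(a, L) = 0 - L = -L)
√(-4970 + B(10, 1/(-2 + 71))) = √(-4970 - 1/(-2 + 71)) = √(-4970 - 1/69) = √(-342931/69) = I*√23662239/69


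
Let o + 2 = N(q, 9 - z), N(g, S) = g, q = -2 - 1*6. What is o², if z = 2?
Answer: 100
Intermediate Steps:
q = -8 (q = -2 - 6 = -8)
o = -10 (o = -2 - 8 = -10)
o² = (-10)² = 100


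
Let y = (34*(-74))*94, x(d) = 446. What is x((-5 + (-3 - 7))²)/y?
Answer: -223/118252 ≈ -0.0018858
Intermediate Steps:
y = -236504 (y = -2516*94 = -236504)
x((-5 + (-3 - 7))²)/y = 446/(-236504) = 446*(-1/236504) = -223/118252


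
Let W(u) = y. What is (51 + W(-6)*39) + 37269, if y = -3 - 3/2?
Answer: 74289/2 ≈ 37145.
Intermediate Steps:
y = -9/2 (y = -3 - 3*½ = -3 - 3/2 = -9/2 ≈ -4.5000)
W(u) = -9/2
(51 + W(-6)*39) + 37269 = (51 - 9/2*39) + 37269 = (51 - 351/2) + 37269 = -249/2 + 37269 = 74289/2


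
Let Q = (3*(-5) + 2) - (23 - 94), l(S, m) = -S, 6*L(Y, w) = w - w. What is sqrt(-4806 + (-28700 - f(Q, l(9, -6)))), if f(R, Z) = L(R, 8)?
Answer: I*sqrt(33506) ≈ 183.05*I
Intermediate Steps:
L(Y, w) = 0 (L(Y, w) = (w - w)/6 = (1/6)*0 = 0)
Q = 58 (Q = (-15 + 2) - 1*(-71) = -13 + 71 = 58)
f(R, Z) = 0
sqrt(-4806 + (-28700 - f(Q, l(9, -6)))) = sqrt(-4806 + (-28700 - 1*0)) = sqrt(-4806 + (-28700 + 0)) = sqrt(-4806 - 28700) = sqrt(-33506) = I*sqrt(33506)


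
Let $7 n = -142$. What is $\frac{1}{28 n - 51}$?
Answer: $- \frac{1}{619} \approx -0.0016155$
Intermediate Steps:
$n = - \frac{142}{7}$ ($n = \frac{1}{7} \left(-142\right) = - \frac{142}{7} \approx -20.286$)
$\frac{1}{28 n - 51} = \frac{1}{28 \left(- \frac{142}{7}\right) - 51} = \frac{1}{-568 - 51} = \frac{1}{-619} = - \frac{1}{619}$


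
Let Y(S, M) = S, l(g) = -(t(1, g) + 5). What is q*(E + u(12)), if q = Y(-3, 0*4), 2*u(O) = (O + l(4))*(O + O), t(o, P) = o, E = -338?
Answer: 798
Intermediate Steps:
l(g) = -6 (l(g) = -(1 + 5) = -1*6 = -6)
u(O) = O*(-6 + O) (u(O) = ((O - 6)*(O + O))/2 = ((-6 + O)*(2*O))/2 = (2*O*(-6 + O))/2 = O*(-6 + O))
q = -3
q*(E + u(12)) = -3*(-338 + 12*(-6 + 12)) = -3*(-338 + 12*6) = -3*(-338 + 72) = -3*(-266) = 798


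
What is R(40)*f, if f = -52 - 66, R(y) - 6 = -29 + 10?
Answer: 1534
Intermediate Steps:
R(y) = -13 (R(y) = 6 + (-29 + 10) = 6 - 19 = -13)
f = -118
R(40)*f = -13*(-118) = 1534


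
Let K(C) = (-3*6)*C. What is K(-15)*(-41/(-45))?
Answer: 246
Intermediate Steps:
K(C) = -18*C
K(-15)*(-41/(-45)) = (-18*(-15))*(-41/(-45)) = 270*(-41*(-1/45)) = 270*(41/45) = 246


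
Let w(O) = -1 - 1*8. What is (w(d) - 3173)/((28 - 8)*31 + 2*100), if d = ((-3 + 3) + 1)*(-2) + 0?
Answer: -1591/410 ≈ -3.8805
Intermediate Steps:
d = -2 (d = (0 + 1)*(-2) + 0 = 1*(-2) + 0 = -2 + 0 = -2)
w(O) = -9 (w(O) = -1 - 8 = -9)
(w(d) - 3173)/((28 - 8)*31 + 2*100) = (-9 - 3173)/((28 - 8)*31 + 2*100) = -3182/(20*31 + 200) = -3182/(620 + 200) = -3182/820 = -3182*1/820 = -1591/410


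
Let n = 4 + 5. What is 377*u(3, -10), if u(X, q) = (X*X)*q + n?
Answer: -30537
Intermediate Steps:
n = 9
u(X, q) = 9 + q*X² (u(X, q) = (X*X)*q + 9 = X²*q + 9 = q*X² + 9 = 9 + q*X²)
377*u(3, -10) = 377*(9 - 10*3²) = 377*(9 - 10*9) = 377*(9 - 90) = 377*(-81) = -30537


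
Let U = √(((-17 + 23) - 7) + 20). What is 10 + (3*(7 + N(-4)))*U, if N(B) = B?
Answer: 10 + 9*√19 ≈ 49.230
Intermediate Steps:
U = √19 (U = √((6 - 7) + 20) = √(-1 + 20) = √19 ≈ 4.3589)
10 + (3*(7 + N(-4)))*U = 10 + (3*(7 - 4))*√19 = 10 + (3*3)*√19 = 10 + 9*√19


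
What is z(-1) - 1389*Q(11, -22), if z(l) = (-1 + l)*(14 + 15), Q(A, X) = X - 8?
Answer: 41612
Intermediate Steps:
Q(A, X) = -8 + X
z(l) = -29 + 29*l (z(l) = (-1 + l)*29 = -29 + 29*l)
z(-1) - 1389*Q(11, -22) = (-29 + 29*(-1)) - 1389*(-8 - 22) = (-29 - 29) - 1389*(-30) = -58 + 41670 = 41612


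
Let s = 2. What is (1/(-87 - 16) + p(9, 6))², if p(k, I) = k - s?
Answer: 518400/10609 ≈ 48.864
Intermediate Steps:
p(k, I) = -2 + k (p(k, I) = k - 1*2 = k - 2 = -2 + k)
(1/(-87 - 16) + p(9, 6))² = (1/(-87 - 16) + (-2 + 9))² = (1/(-103) + 7)² = (-1/103 + 7)² = (720/103)² = 518400/10609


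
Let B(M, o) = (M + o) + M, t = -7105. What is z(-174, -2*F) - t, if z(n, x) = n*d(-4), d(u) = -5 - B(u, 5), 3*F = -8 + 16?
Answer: 7453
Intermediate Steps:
F = 8/3 (F = (-8 + 16)/3 = (⅓)*8 = 8/3 ≈ 2.6667)
B(M, o) = o + 2*M
d(u) = -10 - 2*u (d(u) = -5 - (5 + 2*u) = -5 + (-5 - 2*u) = -10 - 2*u)
z(n, x) = -2*n (z(n, x) = n*(-10 - 2*(-4)) = n*(-10 + 8) = n*(-2) = -2*n)
z(-174, -2*F) - t = -2*(-174) - 1*(-7105) = 348 + 7105 = 7453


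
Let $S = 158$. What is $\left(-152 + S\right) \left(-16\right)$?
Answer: $-96$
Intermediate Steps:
$\left(-152 + S\right) \left(-16\right) = \left(-152 + 158\right) \left(-16\right) = 6 \left(-16\right) = -96$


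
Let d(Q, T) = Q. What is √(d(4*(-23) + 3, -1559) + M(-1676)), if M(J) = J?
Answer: I*√1765 ≈ 42.012*I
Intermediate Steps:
√(d(4*(-23) + 3, -1559) + M(-1676)) = √((4*(-23) + 3) - 1676) = √((-92 + 3) - 1676) = √(-89 - 1676) = √(-1765) = I*√1765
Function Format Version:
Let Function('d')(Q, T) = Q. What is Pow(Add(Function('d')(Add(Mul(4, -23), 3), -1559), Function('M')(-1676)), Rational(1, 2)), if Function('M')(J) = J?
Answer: Mul(I, Pow(1765, Rational(1, 2))) ≈ Mul(42.012, I)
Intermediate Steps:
Pow(Add(Function('d')(Add(Mul(4, -23), 3), -1559), Function('M')(-1676)), Rational(1, 2)) = Pow(Add(Add(Mul(4, -23), 3), -1676), Rational(1, 2)) = Pow(Add(Add(-92, 3), -1676), Rational(1, 2)) = Pow(Add(-89, -1676), Rational(1, 2)) = Pow(-1765, Rational(1, 2)) = Mul(I, Pow(1765, Rational(1, 2)))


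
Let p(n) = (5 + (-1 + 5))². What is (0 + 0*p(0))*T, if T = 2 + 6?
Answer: 0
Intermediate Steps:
p(n) = 81 (p(n) = (5 + 4)² = 9² = 81)
T = 8
(0 + 0*p(0))*T = (0 + 0*81)*8 = (0 + 0)*8 = 0*8 = 0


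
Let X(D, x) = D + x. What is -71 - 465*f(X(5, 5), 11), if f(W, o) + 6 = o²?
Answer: -53546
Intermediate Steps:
f(W, o) = -6 + o²
-71 - 465*f(X(5, 5), 11) = -71 - 465*(-6 + 11²) = -71 - 465*(-6 + 121) = -71 - 465*115 = -71 - 53475 = -53546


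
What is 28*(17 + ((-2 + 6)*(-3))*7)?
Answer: -1876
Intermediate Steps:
28*(17 + ((-2 + 6)*(-3))*7) = 28*(17 + (4*(-3))*7) = 28*(17 - 12*7) = 28*(17 - 84) = 28*(-67) = -1876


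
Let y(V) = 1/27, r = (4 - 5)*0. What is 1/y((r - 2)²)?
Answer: 27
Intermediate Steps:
r = 0 (r = -1*0 = 0)
y(V) = 1/27
1/y((r - 2)²) = 1/(1/27) = 27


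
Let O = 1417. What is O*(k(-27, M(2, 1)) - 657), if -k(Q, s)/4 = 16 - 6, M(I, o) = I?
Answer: -987649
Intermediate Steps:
k(Q, s) = -40 (k(Q, s) = -4*(16 - 6) = -4*10 = -40)
O*(k(-27, M(2, 1)) - 657) = 1417*(-40 - 657) = 1417*(-697) = -987649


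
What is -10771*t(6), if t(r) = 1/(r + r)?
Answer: -10771/12 ≈ -897.58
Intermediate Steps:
t(r) = 1/(2*r)
-10771*t(6) = -10771/(2*6) = -10771*1/12 = -10771/12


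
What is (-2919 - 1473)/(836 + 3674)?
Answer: -2196/2255 ≈ -0.97384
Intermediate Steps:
(-2919 - 1473)/(836 + 3674) = -4392/4510 = -4392*1/4510 = -2196/2255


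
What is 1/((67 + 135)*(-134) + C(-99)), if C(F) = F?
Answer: -1/27167 ≈ -3.6809e-5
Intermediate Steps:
1/((67 + 135)*(-134) + C(-99)) = 1/((67 + 135)*(-134) - 99) = 1/(202*(-134) - 99) = 1/(-27068 - 99) = 1/(-27167) = -1/27167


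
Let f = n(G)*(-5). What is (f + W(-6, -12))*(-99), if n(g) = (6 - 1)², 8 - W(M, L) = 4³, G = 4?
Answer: 17919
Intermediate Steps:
W(M, L) = -56 (W(M, L) = 8 - 1*4³ = 8 - 1*64 = 8 - 64 = -56)
n(g) = 25 (n(g) = 5² = 25)
f = -125 (f = 25*(-5) = -125)
(f + W(-6, -12))*(-99) = (-125 - 56)*(-99) = -181*(-99) = 17919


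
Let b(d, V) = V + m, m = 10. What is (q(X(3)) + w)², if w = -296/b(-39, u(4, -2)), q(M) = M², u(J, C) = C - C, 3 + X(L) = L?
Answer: 21904/25 ≈ 876.16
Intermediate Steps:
X(L) = -3 + L
u(J, C) = 0
b(d, V) = 10 + V (b(d, V) = V + 10 = 10 + V)
w = -148/5 (w = -296/(10 + 0) = -296/10 = -296*⅒ = -148/5 ≈ -29.600)
(q(X(3)) + w)² = ((-3 + 3)² - 148/5)² = (0² - 148/5)² = (0 - 148/5)² = (-148/5)² = 21904/25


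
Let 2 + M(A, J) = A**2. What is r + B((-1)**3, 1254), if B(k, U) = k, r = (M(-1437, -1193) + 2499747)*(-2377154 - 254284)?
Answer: -12011761878733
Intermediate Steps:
M(A, J) = -2 + A**2
r = -12011761878732 (r = ((-2 + (-1437)**2) + 2499747)*(-2377154 - 254284) = ((-2 + 2064969) + 2499747)*(-2631438) = (2064967 + 2499747)*(-2631438) = 4564714*(-2631438) = -12011761878732)
r + B((-1)**3, 1254) = -12011761878732 + (-1)**3 = -12011761878732 - 1 = -12011761878733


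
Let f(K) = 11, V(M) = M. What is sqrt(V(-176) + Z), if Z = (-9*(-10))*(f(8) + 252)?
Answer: sqrt(23494) ≈ 153.28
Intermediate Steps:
Z = 23670 (Z = (-9*(-10))*(11 + 252) = 90*263 = 23670)
sqrt(V(-176) + Z) = sqrt(-176 + 23670) = sqrt(23494)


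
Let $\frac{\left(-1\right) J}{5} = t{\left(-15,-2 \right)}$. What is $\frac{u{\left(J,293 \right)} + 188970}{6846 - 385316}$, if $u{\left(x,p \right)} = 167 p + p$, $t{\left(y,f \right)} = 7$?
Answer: $- \frac{119097}{189235} \approx -0.62936$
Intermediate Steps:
$J = -35$ ($J = \left(-5\right) 7 = -35$)
$u{\left(x,p \right)} = 168 p$
$\frac{u{\left(J,293 \right)} + 188970}{6846 - 385316} = \frac{168 \cdot 293 + 188970}{6846 - 385316} = \frac{49224 + 188970}{-378470} = 238194 \left(- \frac{1}{378470}\right) = - \frac{119097}{189235}$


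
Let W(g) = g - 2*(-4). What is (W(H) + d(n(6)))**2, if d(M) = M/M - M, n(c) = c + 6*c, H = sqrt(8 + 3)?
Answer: (33 - sqrt(11))**2 ≈ 881.10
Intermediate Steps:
H = sqrt(11) ≈ 3.3166
n(c) = 7*c
d(M) = 1 - M
W(g) = 8 + g (W(g) = g + 8 = 8 + g)
(W(H) + d(n(6)))**2 = ((8 + sqrt(11)) + (1 - 7*6))**2 = ((8 + sqrt(11)) + (1 - 1*42))**2 = ((8 + sqrt(11)) + (1 - 42))**2 = ((8 + sqrt(11)) - 41)**2 = (-33 + sqrt(11))**2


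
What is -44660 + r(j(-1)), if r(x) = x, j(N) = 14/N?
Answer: -44674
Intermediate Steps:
-44660 + r(j(-1)) = -44660 + 14/(-1) = -44660 + 14*(-1) = -44660 - 14 = -44674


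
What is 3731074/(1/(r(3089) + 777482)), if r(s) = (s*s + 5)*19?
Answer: 679331851037624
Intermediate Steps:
r(s) = 95 + 19*s**2 (r(s) = (s**2 + 5)*19 = (5 + s**2)*19 = 95 + 19*s**2)
3731074/(1/(r(3089) + 777482)) = 3731074/(1/((95 + 19*3089**2) + 777482)) = 3731074/(1/((95 + 19*9541921) + 777482)) = 3731074/(1/((95 + 181296499) + 777482)) = 3731074/(1/(181296594 + 777482)) = 3731074/(1/182074076) = 3731074*182074076 = 679331851037624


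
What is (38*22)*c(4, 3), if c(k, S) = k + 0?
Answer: 3344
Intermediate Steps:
c(k, S) = k
(38*22)*c(4, 3) = (38*22)*4 = 836*4 = 3344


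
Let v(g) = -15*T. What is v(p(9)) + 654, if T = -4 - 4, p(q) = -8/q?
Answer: 774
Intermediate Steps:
T = -8
v(g) = 120 (v(g) = -15*(-8) = 120)
v(p(9)) + 654 = 120 + 654 = 774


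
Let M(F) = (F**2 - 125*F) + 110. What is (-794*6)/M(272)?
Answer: -2382/20047 ≈ -0.11882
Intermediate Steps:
M(F) = 110 + F**2 - 125*F
(-794*6)/M(272) = (-794*6)/(110 + 272**2 - 125*272) = -4764/(110 + 73984 - 34000) = -4764/40094 = -4764*1/40094 = -2382/20047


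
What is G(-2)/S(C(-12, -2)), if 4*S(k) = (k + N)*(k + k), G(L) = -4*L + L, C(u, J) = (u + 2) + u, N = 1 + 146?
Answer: -6/1375 ≈ -0.0043636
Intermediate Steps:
N = 147
C(u, J) = 2 + 2*u (C(u, J) = (2 + u) + u = 2 + 2*u)
G(L) = -3*L
S(k) = k*(147 + k)/2 (S(k) = ((k + 147)*(k + k))/4 = ((147 + k)*(2*k))/4 = (2*k*(147 + k))/4 = k*(147 + k)/2)
G(-2)/S(C(-12, -2)) = (-3*(-2))/(((2 + 2*(-12))*(147 + (2 + 2*(-12)))/2)) = 6/(((2 - 24)*(147 + (2 - 24))/2)) = 6/(((1/2)*(-22)*(147 - 22))) = 6/(((1/2)*(-22)*125)) = 6/(-1375) = 6*(-1/1375) = -6/1375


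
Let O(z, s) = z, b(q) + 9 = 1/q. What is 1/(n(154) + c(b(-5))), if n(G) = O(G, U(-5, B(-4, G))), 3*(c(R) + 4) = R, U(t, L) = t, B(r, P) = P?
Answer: 15/2204 ≈ 0.0068058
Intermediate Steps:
b(q) = -9 + 1/q
c(R) = -4 + R/3
n(G) = G
1/(n(154) + c(b(-5))) = 1/(154 + (-4 + (-9 + 1/(-5))/3)) = 1/(154 + (-4 + (-9 - ⅕)/3)) = 1/(154 + (-4 + (⅓)*(-46/5))) = 1/(154 + (-4 - 46/15)) = 1/(154 - 106/15) = 1/(2204/15) = 15/2204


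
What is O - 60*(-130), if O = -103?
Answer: 7697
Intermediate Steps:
O - 60*(-130) = -103 - 60*(-130) = -103 + 7800 = 7697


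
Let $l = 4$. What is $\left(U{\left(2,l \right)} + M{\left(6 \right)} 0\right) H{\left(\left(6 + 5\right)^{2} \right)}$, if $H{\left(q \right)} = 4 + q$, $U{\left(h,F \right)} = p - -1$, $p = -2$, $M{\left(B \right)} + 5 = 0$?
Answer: $-125$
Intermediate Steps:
$M{\left(B \right)} = -5$ ($M{\left(B \right)} = -5 + 0 = -5$)
$U{\left(h,F \right)} = -1$ ($U{\left(h,F \right)} = -2 - -1 = -2 + 1 = -1$)
$\left(U{\left(2,l \right)} + M{\left(6 \right)} 0\right) H{\left(\left(6 + 5\right)^{2} \right)} = \left(-1 - 0\right) \left(4 + \left(6 + 5\right)^{2}\right) = \left(-1 + 0\right) \left(4 + 11^{2}\right) = - (4 + 121) = \left(-1\right) 125 = -125$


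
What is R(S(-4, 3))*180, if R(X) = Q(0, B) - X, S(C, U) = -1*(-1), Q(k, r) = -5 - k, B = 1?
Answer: -1080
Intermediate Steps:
S(C, U) = 1
R(X) = -5 - X (R(X) = (-5 - 1*0) - X = (-5 + 0) - X = -5 - X)
R(S(-4, 3))*180 = (-5 - 1*1)*180 = (-5 - 1)*180 = -6*180 = -1080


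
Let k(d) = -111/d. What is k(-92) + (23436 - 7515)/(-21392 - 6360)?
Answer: 403935/638296 ≈ 0.63283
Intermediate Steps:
k(-92) + (23436 - 7515)/(-21392 - 6360) = -111/(-92) + (23436 - 7515)/(-21392 - 6360) = -111*(-1/92) + 15921/(-27752) = 111/92 + 15921*(-1/27752) = 111/92 - 15921/27752 = 403935/638296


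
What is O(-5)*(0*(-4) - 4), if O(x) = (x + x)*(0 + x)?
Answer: -200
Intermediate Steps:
O(x) = 2*x**2 (O(x) = (2*x)*x = 2*x**2)
O(-5)*(0*(-4) - 4) = (2*(-5)**2)*(0*(-4) - 4) = (2*25)*(0 - 4) = 50*(-4) = -200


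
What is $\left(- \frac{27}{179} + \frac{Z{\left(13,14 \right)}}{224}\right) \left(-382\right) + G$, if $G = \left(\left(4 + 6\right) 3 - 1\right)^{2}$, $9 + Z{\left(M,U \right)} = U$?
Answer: $\frac{17844591}{20048} \approx 890.09$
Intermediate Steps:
$Z{\left(M,U \right)} = -9 + U$
$G = 841$ ($G = \left(10 \cdot 3 - 1\right)^{2} = \left(30 - 1\right)^{2} = 29^{2} = 841$)
$\left(- \frac{27}{179} + \frac{Z{\left(13,14 \right)}}{224}\right) \left(-382\right) + G = \left(- \frac{27}{179} + \frac{-9 + 14}{224}\right) \left(-382\right) + 841 = \left(\left(-27\right) \frac{1}{179} + 5 \cdot \frac{1}{224}\right) \left(-382\right) + 841 = \left(- \frac{27}{179} + \frac{5}{224}\right) \left(-382\right) + 841 = \left(- \frac{5153}{40096}\right) \left(-382\right) + 841 = \frac{984223}{20048} + 841 = \frac{17844591}{20048}$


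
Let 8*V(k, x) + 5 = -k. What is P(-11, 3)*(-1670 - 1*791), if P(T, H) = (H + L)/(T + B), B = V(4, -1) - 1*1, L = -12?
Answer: -59064/35 ≈ -1687.5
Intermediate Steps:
V(k, x) = -5/8 - k/8 (V(k, x) = -5/8 + (-k)/8 = -5/8 - k/8)
B = -17/8 (B = (-5/8 - ⅛*4) - 1*1 = (-5/8 - ½) - 1 = -9/8 - 1 = -17/8 ≈ -2.1250)
P(T, H) = (-12 + H)/(-17/8 + T) (P(T, H) = (H - 12)/(T - 17/8) = (-12 + H)/(-17/8 + T))
P(-11, 3)*(-1670 - 1*791) = (8*(-12 + 3)/(-17 + 8*(-11)))*(-1670 - 1*791) = (8*(-9)/(-17 - 88))*(-1670 - 791) = (8*(-9)/(-105))*(-2461) = (8*(-1/105)*(-9))*(-2461) = (24/35)*(-2461) = -59064/35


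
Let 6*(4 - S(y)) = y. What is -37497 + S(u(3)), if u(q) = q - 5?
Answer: -112478/3 ≈ -37493.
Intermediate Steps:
u(q) = -5 + q
S(y) = 4 - y/6
-37497 + S(u(3)) = -37497 + (4 - (-5 + 3)/6) = -37497 + (4 - ⅙*(-2)) = -37497 + (4 + ⅓) = -37497 + 13/3 = -112478/3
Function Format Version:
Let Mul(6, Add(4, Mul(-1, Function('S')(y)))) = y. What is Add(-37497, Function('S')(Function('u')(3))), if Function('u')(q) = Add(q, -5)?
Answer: Rational(-112478, 3) ≈ -37493.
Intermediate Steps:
Function('u')(q) = Add(-5, q)
Function('S')(y) = Add(4, Mul(Rational(-1, 6), y))
Add(-37497, Function('S')(Function('u')(3))) = Add(-37497, Add(4, Mul(Rational(-1, 6), Add(-5, 3)))) = Add(-37497, Add(4, Mul(Rational(-1, 6), -2))) = Add(-37497, Add(4, Rational(1, 3))) = Add(-37497, Rational(13, 3)) = Rational(-112478, 3)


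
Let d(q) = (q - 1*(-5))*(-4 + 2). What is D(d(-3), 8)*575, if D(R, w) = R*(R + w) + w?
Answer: -4600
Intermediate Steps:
d(q) = -10 - 2*q (d(q) = (q + 5)*(-2) = (5 + q)*(-2) = -10 - 2*q)
D(R, w) = w + R*(R + w)
D(d(-3), 8)*575 = (8 + (-10 - 2*(-3))² + (-10 - 2*(-3))*8)*575 = (8 + (-10 + 6)² + (-10 + 6)*8)*575 = (8 + (-4)² - 4*8)*575 = (8 + 16 - 32)*575 = -8*575 = -4600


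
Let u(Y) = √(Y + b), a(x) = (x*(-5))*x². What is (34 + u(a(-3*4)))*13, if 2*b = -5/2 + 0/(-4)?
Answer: 442 + 13*√34555/2 ≈ 1650.3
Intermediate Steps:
b = -5/4 (b = (-5/2 + 0/(-4))/2 = (-5*½ + 0*(-¼))/2 = (-5/2 + 0)/2 = (½)*(-5/2) = -5/4 ≈ -1.2500)
a(x) = -5*x³ (a(x) = (-5*x)*x² = -5*x³)
u(Y) = √(-5/4 + Y) (u(Y) = √(Y - 5/4) = √(-5/4 + Y))
(34 + u(a(-3*4)))*13 = (34 + √(-5 + 4*(-5*(-3*4)³))/2)*13 = (34 + √(-5 + 4*(-5*(-12)³))/2)*13 = (34 + √(-5 + 4*(-5*(-1728)))/2)*13 = (34 + √(-5 + 4*8640)/2)*13 = (34 + √(-5 + 34560)/2)*13 = (34 + √34555/2)*13 = 442 + 13*√34555/2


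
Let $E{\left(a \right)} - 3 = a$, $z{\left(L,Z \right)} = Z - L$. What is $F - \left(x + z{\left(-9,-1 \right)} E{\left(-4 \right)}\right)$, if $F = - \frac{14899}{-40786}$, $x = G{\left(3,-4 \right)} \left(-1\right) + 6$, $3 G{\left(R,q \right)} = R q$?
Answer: $- \frac{66673}{40786} \approx -1.6347$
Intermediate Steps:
$G{\left(R,q \right)} = \frac{R q}{3}$
$x = 10$ ($x = \frac{1}{3} \cdot 3 \left(-4\right) \left(-1\right) + 6 = \left(-4\right) \left(-1\right) + 6 = 4 + 6 = 10$)
$E{\left(a \right)} = 3 + a$
$F = \frac{14899}{40786}$ ($F = \left(-14899\right) \left(- \frac{1}{40786}\right) = \frac{14899}{40786} \approx 0.3653$)
$F - \left(x + z{\left(-9,-1 \right)} E{\left(-4 \right)}\right) = \frac{14899}{40786} - \left(10 + \left(-1 - -9\right) \left(3 - 4\right)\right) = \frac{14899}{40786} - \left(10 + \left(-1 + 9\right) \left(-1\right)\right) = \frac{14899}{40786} - \left(10 + 8 \left(-1\right)\right) = \frac{14899}{40786} - \left(10 - 8\right) = \frac{14899}{40786} - 2 = - \frac{66673}{40786}$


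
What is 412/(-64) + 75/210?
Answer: -681/112 ≈ -6.0804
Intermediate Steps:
412/(-64) + 75/210 = 412*(-1/64) + 75*(1/210) = -103/16 + 5/14 = -681/112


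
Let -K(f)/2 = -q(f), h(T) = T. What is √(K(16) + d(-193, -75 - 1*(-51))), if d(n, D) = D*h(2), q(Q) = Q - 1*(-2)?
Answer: 2*I*√3 ≈ 3.4641*I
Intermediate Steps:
q(Q) = 2 + Q (q(Q) = Q + 2 = 2 + Q)
K(f) = 4 + 2*f (K(f) = -(-2)*(2 + f) = -2*(-2 - f) = 4 + 2*f)
d(n, D) = 2*D (d(n, D) = D*2 = 2*D)
√(K(16) + d(-193, -75 - 1*(-51))) = √((4 + 2*16) + 2*(-75 - 1*(-51))) = √((4 + 32) + 2*(-75 + 51)) = √(36 + 2*(-24)) = √(36 - 48) = √(-12) = 2*I*√3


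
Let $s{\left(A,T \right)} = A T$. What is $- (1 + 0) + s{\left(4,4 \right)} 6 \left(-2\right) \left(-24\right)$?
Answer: $4607$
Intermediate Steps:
$- (1 + 0) + s{\left(4,4 \right)} 6 \left(-2\right) \left(-24\right) = - (1 + 0) + 4 \cdot 4 \cdot 6 \left(-2\right) \left(-24\right) = \left(-1\right) 1 + 16 \cdot 6 \left(-2\right) \left(-24\right) = -1 + 96 \left(-2\right) \left(-24\right) = -1 - -4608 = -1 + 4608 = 4607$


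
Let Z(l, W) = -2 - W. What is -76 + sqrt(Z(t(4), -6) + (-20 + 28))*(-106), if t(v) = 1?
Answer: -76 - 212*sqrt(3) ≈ -443.19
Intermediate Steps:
-76 + sqrt(Z(t(4), -6) + (-20 + 28))*(-106) = -76 + sqrt((-2 - 1*(-6)) + (-20 + 28))*(-106) = -76 + sqrt((-2 + 6) + 8)*(-106) = -76 + sqrt(4 + 8)*(-106) = -76 + sqrt(12)*(-106) = -76 + (2*sqrt(3))*(-106) = -76 - 212*sqrt(3)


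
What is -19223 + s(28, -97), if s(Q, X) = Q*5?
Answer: -19083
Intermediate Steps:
s(Q, X) = 5*Q
-19223 + s(28, -97) = -19223 + 5*28 = -19223 + 140 = -19083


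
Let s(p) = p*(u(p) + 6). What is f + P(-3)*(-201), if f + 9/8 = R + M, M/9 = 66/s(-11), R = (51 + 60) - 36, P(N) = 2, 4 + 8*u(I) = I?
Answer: -30027/88 ≈ -341.22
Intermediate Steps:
u(I) = -½ + I/8
s(p) = p*(11/2 + p/8) (s(p) = p*((-½ + p/8) + 6) = p*(11/2 + p/8))
R = 75 (R = 111 - 36 = 75)
M = -144/11 (M = 9*(66/(((⅛)*(-11)*(44 - 11)))) = 9*(66/(((⅛)*(-11)*33))) = 9*(66/(-363/8)) = 9*(66*(-8/363)) = 9*(-16/11) = -144/11 ≈ -13.091)
f = 5349/88 (f = -9/8 + (75 - 144/11) = -9/8 + 681/11 = 5349/88 ≈ 60.784)
f + P(-3)*(-201) = 5349/88 + 2*(-201) = 5349/88 - 402 = -30027/88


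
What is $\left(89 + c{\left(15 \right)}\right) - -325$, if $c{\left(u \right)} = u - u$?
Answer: $414$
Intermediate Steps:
$c{\left(u \right)} = 0$
$\left(89 + c{\left(15 \right)}\right) - -325 = \left(89 + 0\right) - -325 = 89 + 325 = 414$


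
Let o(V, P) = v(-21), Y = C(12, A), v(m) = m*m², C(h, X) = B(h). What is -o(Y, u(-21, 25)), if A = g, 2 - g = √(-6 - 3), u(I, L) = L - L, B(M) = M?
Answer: 9261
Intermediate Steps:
u(I, L) = 0
g = 2 - 3*I (g = 2 - √(-6 - 3) = 2 - √(-9) = 2 - 3*I ≈ 2.0 - 3.0*I)
A = 2 - 3*I ≈ 2.0 - 3.0*I
C(h, X) = h
v(m) = m³
Y = 12
o(V, P) = -9261 (o(V, P) = (-21)³ = -9261)
-o(Y, u(-21, 25)) = -1*(-9261) = 9261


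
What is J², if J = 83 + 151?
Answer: 54756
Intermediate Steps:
J = 234
J² = 234² = 54756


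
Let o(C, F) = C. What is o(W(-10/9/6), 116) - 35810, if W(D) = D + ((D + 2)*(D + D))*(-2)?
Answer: -26104645/729 ≈ -35809.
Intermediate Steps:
W(D) = D - 4*D*(2 + D) (W(D) = D + ((2 + D)*(2*D))*(-2) = D + (2*D*(2 + D))*(-2) = D - 4*D*(2 + D))
o(W(-10/9/6), 116) - 35810 = --10/9/6*(7 + 4*(-10/9/6)) - 35810 = --10*⅑*(⅙)*(7 + 4*(-10*⅑*(⅙))) - 35810 = -(-10/9*⅙)*(7 + 4*(-10/9*⅙)) - 35810 = -1*(-5/27)*(7 + 4*(-5/27)) - 35810 = -1*(-5/27)*(7 - 20/27) - 35810 = -1*(-5/27)*169/27 - 35810 = 845/729 - 35810 = -26104645/729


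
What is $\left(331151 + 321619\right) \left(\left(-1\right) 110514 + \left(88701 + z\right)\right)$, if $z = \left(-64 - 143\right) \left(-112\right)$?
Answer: $894947670$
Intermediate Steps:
$z = 23184$ ($z = \left(-207\right) \left(-112\right) = 23184$)
$\left(331151 + 321619\right) \left(\left(-1\right) 110514 + \left(88701 + z\right)\right) = \left(331151 + 321619\right) \left(\left(-1\right) 110514 + \left(88701 + 23184\right)\right) = 652770 \left(-110514 + 111885\right) = 652770 \cdot 1371 = 894947670$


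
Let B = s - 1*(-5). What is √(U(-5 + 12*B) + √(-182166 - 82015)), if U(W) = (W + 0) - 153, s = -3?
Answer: √(-134 + I*√264181) ≈ 14.092 + 18.237*I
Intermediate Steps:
B = 2 (B = -3 - 1*(-5) = -3 + 5 = 2)
U(W) = -153 + W (U(W) = W - 153 = -153 + W)
√(U(-5 + 12*B) + √(-182166 - 82015)) = √((-153 + (-5 + 12*2)) + √(-182166 - 82015)) = √((-153 + (-5 + 24)) + √(-264181)) = √((-153 + 19) + I*√264181) = √(-134 + I*√264181)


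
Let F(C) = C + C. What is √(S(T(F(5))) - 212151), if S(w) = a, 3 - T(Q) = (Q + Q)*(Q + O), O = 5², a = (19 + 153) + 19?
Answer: 2*I*√52990 ≈ 460.39*I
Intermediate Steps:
a = 191 (a = 172 + 19 = 191)
F(C) = 2*C
O = 25
T(Q) = 3 - 2*Q*(25 + Q) (T(Q) = 3 - (Q + Q)*(Q + 25) = 3 - 2*Q*(25 + Q))
S(w) = 191
√(S(T(F(5))) - 212151) = √(191 - 212151) = √(-211960) = 2*I*√52990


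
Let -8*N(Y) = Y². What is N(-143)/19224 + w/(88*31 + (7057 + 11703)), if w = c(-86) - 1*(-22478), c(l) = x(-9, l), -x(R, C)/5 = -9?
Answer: 189028069/206542656 ≈ 0.91520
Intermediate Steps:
x(R, C) = 45 (x(R, C) = -5*(-9) = 45)
c(l) = 45
w = 22523 (w = 45 - 1*(-22478) = 45 + 22478 = 22523)
N(Y) = -Y²/8
N(-143)/19224 + w/(88*31 + (7057 + 11703)) = -⅛*(-143)²/19224 + 22523/(88*31 + (7057 + 11703)) = -⅛*20449*(1/19224) + 22523/(2728 + 18760) = -20449/8*1/19224 + 22523/21488 = -20449/153792 + 22523*(1/21488) = -20449/153792 + 22523/21488 = 189028069/206542656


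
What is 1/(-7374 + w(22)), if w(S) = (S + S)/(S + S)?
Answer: -1/7373 ≈ -0.00013563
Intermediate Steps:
w(S) = 1 (w(S) = (2*S)/((2*S)) = (2*S)*(1/(2*S)) = 1)
1/(-7374 + w(22)) = 1/(-7374 + 1) = 1/(-7373) = -1/7373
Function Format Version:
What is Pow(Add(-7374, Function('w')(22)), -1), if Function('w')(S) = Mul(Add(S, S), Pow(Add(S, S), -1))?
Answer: Rational(-1, 7373) ≈ -0.00013563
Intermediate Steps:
Function('w')(S) = 1 (Function('w')(S) = Mul(Mul(2, S), Pow(Mul(2, S), -1)) = Mul(Mul(2, S), Mul(Rational(1, 2), Pow(S, -1))) = 1)
Pow(Add(-7374, Function('w')(22)), -1) = Pow(Add(-7374, 1), -1) = Pow(-7373, -1) = Rational(-1, 7373)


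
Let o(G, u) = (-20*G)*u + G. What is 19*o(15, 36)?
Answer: -204915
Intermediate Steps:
o(G, u) = G - 20*G*u (o(G, u) = -20*G*u + G = G - 20*G*u)
19*o(15, 36) = 19*(15*(1 - 20*36)) = 19*(15*(1 - 720)) = 19*(15*(-719)) = 19*(-10785) = -204915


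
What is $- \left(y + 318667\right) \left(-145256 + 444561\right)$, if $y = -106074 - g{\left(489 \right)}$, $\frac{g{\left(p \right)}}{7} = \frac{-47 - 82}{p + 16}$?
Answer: $- \frac{6426698988848}{101} \approx -6.3631 \cdot 10^{10}$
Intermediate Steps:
$g{\left(p \right)} = - \frac{903}{16 + p}$ ($g{\left(p \right)} = 7 \frac{-47 - 82}{p + 16} = 7 \left(- \frac{129}{16 + p}\right) = - \frac{903}{16 + p}$)
$y = - \frac{53566467}{505}$ ($y = -106074 - - \frac{903}{16 + 489} = -106074 - - \frac{903}{505} = -106074 + \frac{903}{505} = - \frac{53566467}{505} \approx -1.0607 \cdot 10^{5}$)
$- \left(y + 318667\right) \left(-145256 + 444561\right) = - \left(- \frac{53566467}{505} + 318667\right) \left(-145256 + 444561\right) = - \frac{107360368 \cdot 299305}{505} = \left(-1\right) \frac{6426698988848}{101} = - \frac{6426698988848}{101}$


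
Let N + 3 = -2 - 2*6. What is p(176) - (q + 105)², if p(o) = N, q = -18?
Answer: -7586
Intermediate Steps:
N = -17 (N = -3 + (-2 - 2*6) = -3 + (-2 - 12) = -3 - 14 = -17)
p(o) = -17
p(176) - (q + 105)² = -17 - (-18 + 105)² = -17 - 1*87² = -17 - 1*7569 = -17 - 7569 = -7586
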